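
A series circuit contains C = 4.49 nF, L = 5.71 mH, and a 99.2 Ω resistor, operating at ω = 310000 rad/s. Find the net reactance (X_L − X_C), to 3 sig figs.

1050 Ω

X_L = ωL = 1770 Ω
X_C = 1/(ωC) = 718 Ω
X = 1770 − 718 = 1050 Ω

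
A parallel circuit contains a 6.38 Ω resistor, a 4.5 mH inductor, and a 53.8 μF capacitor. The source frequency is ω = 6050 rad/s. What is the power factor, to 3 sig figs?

X_L = ωL = 27.2 Ω
X_C = 1/(ωC) = 3.07 Ω
Parallel: admittances add. Y = 1/R + 1/(jωL) + jωC
Y = (0.157 + j0.289) S
|Y| = 0.329 S → |Z| = 1/|Y| = 3.04 Ω, ∠Z = −∠Y = -61.5°
cos φ = cos(-61.5°) = 0.477

0.477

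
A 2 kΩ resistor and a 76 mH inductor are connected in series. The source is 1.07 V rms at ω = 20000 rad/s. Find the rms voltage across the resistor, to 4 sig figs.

X_L = ωL = 1520 Ω
Z = 2000 + j1520 Ω
|Z| = √(2000² + 1520²) = 2512 Ω
I = V/|Z| = 425.9 μA
V_R = I·|Z_R| = 0.0004259 × 2000 = 0.8519 V

0.8519 V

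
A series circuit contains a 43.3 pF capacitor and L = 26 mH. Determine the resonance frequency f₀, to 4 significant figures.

ω₀ = 1/√(LC) = 1/√(0.026 × 4.33e-11) = 942500 rad/s
f₀ = ω₀/(2π) = 150.0 kHz

150.0 kHz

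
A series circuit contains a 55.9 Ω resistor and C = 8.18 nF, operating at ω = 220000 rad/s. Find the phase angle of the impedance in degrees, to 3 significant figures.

-84.3°

X_C = 1/(ωC) = 556 Ω
Z = 55.9 − j556 Ω
|Z| = √(55.9² + 556²) = 558 Ω
∠Z = arctan(-556/55.9) = -84.3°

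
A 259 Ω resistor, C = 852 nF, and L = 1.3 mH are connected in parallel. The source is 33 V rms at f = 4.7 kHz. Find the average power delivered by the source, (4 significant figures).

4.205 W

ω = 2πf = 29530 rad/s
X_L = ωL = 38.39 Ω
X_C = 1/(ωC) = 39.75 Ω
Parallel: admittances add. Y = 1/R + 1/(jωL) + jωC
Y = (0.003861 − j0.0008879) S
|Y| = 0.003962 S → |Z| = 1/|Y| = 252.4 Ω, ∠Z = −∠Y = 12.95°
I = V/|Z| = 130.7 mA
P = VI cos φ = 33 × 0.1307 × cos(12.95°) = 4.205 W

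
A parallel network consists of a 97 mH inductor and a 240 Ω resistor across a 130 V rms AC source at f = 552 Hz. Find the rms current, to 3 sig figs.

665 mA

ω = 2πf = 3468 rad/s
X_L = ωL = 336 Ω
Parallel: admittances add. Y = 1/R + 1/(jωL)
Y = (0.00417 − j0.00297) S
|Y| = 0.00512 S → |Z| = 1/|Y| = 195 Ω, ∠Z = −∠Y = 35.5°
I = V/|Z| = 130/195 = 665 mA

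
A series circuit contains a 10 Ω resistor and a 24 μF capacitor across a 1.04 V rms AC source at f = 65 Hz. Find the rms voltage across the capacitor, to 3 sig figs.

1.04 V

ω = 2πf = 408.4 rad/s
X_C = 1/(ωC) = 102 Ω
Z = 10.0 − j102 Ω
|Z| = √(10.0² + 102²) = 103 Ω
I = V/|Z| = 10.1 mA
V_C = I·|Z_C| = 0.0101 × 102 = 1.04 V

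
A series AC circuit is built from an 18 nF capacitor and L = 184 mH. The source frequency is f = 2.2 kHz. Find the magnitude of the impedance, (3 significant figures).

ω = 2πf = 13820 rad/s
X_L = ωL = 2540 Ω
X_C = 1/(ωC) = 4020 Ω
Net reactance X = X_L − X_C = -1480 Ω
Z = − j1480 Ω
|Z| = √(0² + 1480²) = 1480 Ω

1480 Ω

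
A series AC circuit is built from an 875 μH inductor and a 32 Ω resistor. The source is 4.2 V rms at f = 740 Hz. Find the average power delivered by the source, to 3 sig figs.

542 mW

ω = 2πf = 4650 rad/s
X_L = ωL = 4.07 Ω
Z = 32.0 + j4.07 Ω
|Z| = √(32.0² + 4.07²) = 32.3 Ω
∠Z = arctan(4.07/32.0) = 7.25°
I = V/|Z| = 130 mA
P = VI cos φ = 4.2 × 0.130 × cos(7.25°) = 542 mW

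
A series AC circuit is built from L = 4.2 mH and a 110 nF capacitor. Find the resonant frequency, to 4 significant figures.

7.405 kHz

ω₀ = 1/√(LC) = 1/√(0.0042 × 1.1e-07) = 46520 rad/s
f₀ = ω₀/(2π) = 7.405 kHz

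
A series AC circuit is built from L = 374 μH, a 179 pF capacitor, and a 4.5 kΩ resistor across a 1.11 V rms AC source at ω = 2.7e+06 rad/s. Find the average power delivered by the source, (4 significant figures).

259.4 μW

X_L = ωL = 1010 Ω
X_C = 1/(ωC) = 2069 Ω
Net reactance X = X_L − X_C = -1059 Ω
Z = 4500 − j1059 Ω
|Z| = √(4500² + 1059²) = 4623 Ω
∠Z = arctan(-1059/4500) = -13.25°
I = V/|Z| = 240.1 μA
P = VI cos φ = 1.11 × 0.0002401 × cos(-13.25°) = 259.4 μW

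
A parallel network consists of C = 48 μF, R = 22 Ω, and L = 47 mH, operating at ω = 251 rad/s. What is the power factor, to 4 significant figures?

X_L = ωL = 11.80 Ω
X_C = 1/(ωC) = 83.00 Ω
Parallel: admittances add. Y = 1/R + 1/(jωL) + jωC
Y = (0.04545 − j0.07272) S
|Y| = 0.08576 S → |Z| = 1/|Y| = 11.66 Ω, ∠Z = −∠Y = 57.99°
cos φ = cos(57.99°) = 0.5300

0.5300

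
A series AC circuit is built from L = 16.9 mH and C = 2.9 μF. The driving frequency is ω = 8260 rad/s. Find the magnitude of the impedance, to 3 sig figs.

X_L = ωL = 140 Ω
X_C = 1/(ωC) = 41.7 Ω
Net reactance X = X_L − X_C = 97.8 Ω
Z = j97.8 Ω
|Z| = √(0² + 97.8²) = 97.8 Ω

97.8 Ω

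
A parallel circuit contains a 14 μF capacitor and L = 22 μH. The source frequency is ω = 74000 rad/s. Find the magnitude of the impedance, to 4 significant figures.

2.371 Ω

X_L = ωL = 1.628 Ω
X_C = 1/(ωC) = 0.9653 Ω
Parallel: admittances add. Y = 1/(jωL) + jωC
Y = (0 + j0.4217) S
|Y| = 0.4217 S → |Z| = 1/|Y| = 2.371 Ω, ∠Z = −∠Y = -90.00°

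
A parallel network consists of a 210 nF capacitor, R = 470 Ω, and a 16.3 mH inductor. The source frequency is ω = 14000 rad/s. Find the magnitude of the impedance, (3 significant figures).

389 Ω

X_L = ωL = 228 Ω
X_C = 1/(ωC) = 340 Ω
Parallel: admittances add. Y = 1/R + 1/(jωL) + jωC
Y = (0.00213 − j0.00144) S
|Y| = 0.00257 S → |Z| = 1/|Y| = 389 Ω, ∠Z = −∠Y = 34.1°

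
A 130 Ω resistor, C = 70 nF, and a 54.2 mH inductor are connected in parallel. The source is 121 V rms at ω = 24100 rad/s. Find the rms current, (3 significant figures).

X_L = ωL = 1310 Ω
X_C = 1/(ωC) = 593 Ω
Parallel: admittances add. Y = 1/R + 1/(jωL) + jωC
Y = (0.00769 + j0.000921) S
|Y| = 0.00775 S → |Z| = 1/|Y| = 129 Ω, ∠Z = −∠Y = -6.83°
I = V/|Z| = 121/129 = 937 mA

937 mA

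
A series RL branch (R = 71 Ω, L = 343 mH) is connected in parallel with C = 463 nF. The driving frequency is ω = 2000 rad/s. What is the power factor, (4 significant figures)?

0.2778

X_L = ωL = 686.0 Ω
X_C = 1/(ωC) = 1080 Ω
Branch 1 (R+jX_L): Z₁ = 71.00 + j686.0 Ω, |Z₁| = 689.7 Ω
Branch 2 (−jX_C): Z₂ = −j1080 Ω
Parallel: Z = Z₁Z₂/(Z₁+Z₂), |Z| = 1861 Ω, ∠Z = 73.87°
cos φ = cos(73.87°) = 0.2778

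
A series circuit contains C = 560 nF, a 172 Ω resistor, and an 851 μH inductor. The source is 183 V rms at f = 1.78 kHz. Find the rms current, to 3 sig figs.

802 mA

ω = 2πf = 11180 rad/s
X_L = ωL = 9.52 Ω
X_C = 1/(ωC) = 160 Ω
Net reactance X = X_L − X_C = -150 Ω
Z = 172 − j150 Ω
|Z| = √(172² + 150²) = 228 Ω
I = V/|Z| = 183/228 = 802 mA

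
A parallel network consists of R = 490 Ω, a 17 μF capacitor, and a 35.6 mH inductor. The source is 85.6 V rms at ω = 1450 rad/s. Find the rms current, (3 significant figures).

484 mA

X_L = ωL = 51.6 Ω
X_C = 1/(ωC) = 40.6 Ω
Parallel: admittances add. Y = 1/R + 1/(jωL) + jωC
Y = (0.00204 + j0.00528) S
|Y| = 0.00566 S → |Z| = 1/|Y| = 177 Ω, ∠Z = −∠Y = -68.9°
I = V/|Z| = 85.6/177 = 484 mA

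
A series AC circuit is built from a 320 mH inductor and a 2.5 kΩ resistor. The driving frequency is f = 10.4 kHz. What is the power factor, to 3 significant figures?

0.119

ω = 2πf = 65350 rad/s
X_L = ωL = 20900 Ω
Z = 2500 + j20900 Ω
|Z| = √(2500² + 20900²) = 21100 Ω
∠Z = arctan(20900/2500) = 83.2°
cos φ = cos(83.2°) = 0.119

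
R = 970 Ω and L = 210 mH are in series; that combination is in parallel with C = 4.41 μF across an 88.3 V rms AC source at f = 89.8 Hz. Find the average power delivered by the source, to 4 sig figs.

7.920 W

ω = 2πf = 564.2 rad/s
X_L = ωL = 118.5 Ω
X_C = 1/(ωC) = 401.9 Ω
Branch 1 (R+jX_L): Z₁ = 970.0 + j118.5 Ω, |Z₁| = 977.2 Ω
Branch 2 (−jX_C): Z₂ = −j401.9 Ω
Parallel: Z = Z₁Z₂/(Z₁+Z₂), |Z| = 388.6 Ω, ∠Z = -66.75°
I = V/|Z| = 227.2 mA
P = VI cos φ = 88.3 × 0.2272 × cos(-66.75°) = 7.920 W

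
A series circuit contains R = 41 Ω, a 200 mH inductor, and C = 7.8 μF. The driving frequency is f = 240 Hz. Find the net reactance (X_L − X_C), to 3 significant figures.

217 Ω

ω = 2πf = 1508 rad/s
X_L = ωL = 302 Ω
X_C = 1/(ωC) = 85.0 Ω
X = 302 − 85.0 = 217 Ω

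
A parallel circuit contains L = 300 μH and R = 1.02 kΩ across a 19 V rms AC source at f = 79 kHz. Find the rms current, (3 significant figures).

ω = 2πf = 496400 rad/s
X_L = ωL = 149 Ω
Parallel: admittances add. Y = 1/R + 1/(jωL)
Y = (0.000980 − j0.00672) S
|Y| = 0.00679 S → |Z| = 1/|Y| = 147 Ω, ∠Z = −∠Y = 81.7°
I = V/|Z| = 19/147 = 129 mA

129 mA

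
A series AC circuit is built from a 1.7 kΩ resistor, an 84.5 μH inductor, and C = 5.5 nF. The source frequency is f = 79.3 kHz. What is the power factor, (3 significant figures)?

ω = 2πf = 498300 rad/s
X_L = ωL = 42.1 Ω
X_C = 1/(ωC) = 365 Ω
Net reactance X = X_L − X_C = -323 Ω
Z = 1700 − j323 Ω
|Z| = √(1700² + 323²) = 1730 Ω
∠Z = arctan(-323/1700) = -10.8°
cos φ = cos(-10.8°) = 0.982

0.982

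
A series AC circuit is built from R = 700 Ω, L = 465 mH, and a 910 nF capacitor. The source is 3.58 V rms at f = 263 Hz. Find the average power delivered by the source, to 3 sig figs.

17.9 mW

ω = 2πf = 1652 rad/s
X_L = ωL = 768 Ω
X_C = 1/(ωC) = 665 Ω
Net reactance X = X_L − X_C = 103 Ω
Z = 700 + j103 Ω
|Z| = √(700² + 103²) = 708 Ω
∠Z = arctan(103/700) = 8.40°
I = V/|Z| = 5.06 mA
P = VI cos φ = 3.58 × 0.00506 × cos(8.40°) = 17.9 mW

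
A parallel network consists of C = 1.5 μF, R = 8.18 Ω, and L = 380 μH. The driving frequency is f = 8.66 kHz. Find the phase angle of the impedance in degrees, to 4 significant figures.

-15.22°

ω = 2πf = 54410 rad/s
X_L = ωL = 20.68 Ω
X_C = 1/(ωC) = 12.25 Ω
Parallel: admittances add. Y = 1/R + 1/(jωL) + jωC
Y = (0.1222 + j0.03325) S
|Y| = 0.1267 S → |Z| = 1/|Y| = 7.893 Ω, ∠Z = −∠Y = -15.22°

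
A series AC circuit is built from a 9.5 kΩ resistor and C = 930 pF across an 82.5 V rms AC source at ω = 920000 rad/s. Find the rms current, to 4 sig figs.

X_C = 1/(ωC) = 1169 Ω
Z = 9500 − j1169 Ω
|Z| = √(9500² + 1169²) = 9572 Ω
I = V/|Z| = 82.5/9572 = 8.619 mA

8.619 mA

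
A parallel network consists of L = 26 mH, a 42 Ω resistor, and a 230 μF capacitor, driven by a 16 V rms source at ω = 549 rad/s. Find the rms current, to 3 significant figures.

977 mA

X_L = ωL = 14.3 Ω
X_C = 1/(ωC) = 7.92 Ω
Parallel: admittances add. Y = 1/R + 1/(jωL) + jωC
Y = (0.0238 + j0.0562) S
|Y| = 0.0610 S → |Z| = 1/|Y| = 16.4 Ω, ∠Z = −∠Y = -67.0°
I = V/|Z| = 16/16.4 = 977 mA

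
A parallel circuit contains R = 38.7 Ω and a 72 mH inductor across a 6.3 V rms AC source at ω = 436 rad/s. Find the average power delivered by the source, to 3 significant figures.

1.03 W

X_L = ωL = 31.4 Ω
Parallel: admittances add. Y = 1/R + 1/(jωL)
Y = (0.0258 − j0.0319) S
|Y| = 0.0410 S → |Z| = 1/|Y| = 24.4 Ω, ∠Z = −∠Y = 51.0°
I = V/|Z| = 258 mA
P = VI cos φ = 6.3 × 0.258 × cos(51.0°) = 1.03 W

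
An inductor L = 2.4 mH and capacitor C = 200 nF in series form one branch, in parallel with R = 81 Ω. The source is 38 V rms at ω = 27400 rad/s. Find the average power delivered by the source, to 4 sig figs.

17.83 W

X_L = ωL = 65.76 Ω
X_C = 1/(ωC) = 182.5 Ω
Branch 1: Z₁ = R = 81.00 Ω
Branch 2 (series LC): Z₂ = j(X_L − X_C) = −j116.7 Ω
Parallel: Z = Z₁Z₂/(Z₁+Z₂), |Z| = 66.55 Ω, ∠Z = -34.76°
I = V/|Z| = 571.0 mA
P = VI cos φ = 38 × 0.5710 × cos(-34.76°) = 17.83 W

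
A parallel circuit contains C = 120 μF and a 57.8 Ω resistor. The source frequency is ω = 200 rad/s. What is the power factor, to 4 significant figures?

0.5848

X_C = 1/(ωC) = 41.67 Ω
Parallel: admittances add. Y = 1/R + jωC
Y = (0.01730 + j0.02400) S
|Y| = 0.02959 S → |Z| = 1/|Y| = 33.80 Ω, ∠Z = −∠Y = -54.21°
cos φ = cos(-54.21°) = 0.5848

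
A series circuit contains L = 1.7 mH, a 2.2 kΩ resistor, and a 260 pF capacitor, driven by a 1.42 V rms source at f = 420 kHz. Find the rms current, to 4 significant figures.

ω = 2πf = 2.639e+06 rad/s
X_L = ωL = 4486 Ω
X_C = 1/(ωC) = 1457 Ω
Net reactance X = X_L − X_C = 3029 Ω
Z = 2200 + j3029 Ω
|Z| = √(2200² + 3029²) = 3743 Ω
I = V/|Z| = 1.42/3743 = 379.3 μA

379.3 μA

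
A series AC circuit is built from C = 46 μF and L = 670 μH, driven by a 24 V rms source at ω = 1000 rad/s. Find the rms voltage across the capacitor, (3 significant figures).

24.8 V

X_L = ωL = 0.670 Ω
X_C = 1/(ωC) = 21.7 Ω
Net reactance X = X_L − X_C = -21.1 Ω
Z = − j21.1 Ω
|Z| = √(0² + 21.1²) = 21.1 Ω
I = V/|Z| = 1.14 A
V_C = I·|Z_C| = 1.14 × 21.7 = 24.8 V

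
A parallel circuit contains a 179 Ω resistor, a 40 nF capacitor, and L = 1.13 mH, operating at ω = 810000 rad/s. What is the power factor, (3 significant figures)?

0.176

X_L = ωL = 915 Ω
X_C = 1/(ωC) = 30.9 Ω
Parallel: admittances add. Y = 1/R + 1/(jωL) + jωC
Y = (0.00559 + j0.0313) S
|Y| = 0.0318 S → |Z| = 1/|Y| = 31.4 Ω, ∠Z = −∠Y = -79.9°
cos φ = cos(-79.9°) = 0.176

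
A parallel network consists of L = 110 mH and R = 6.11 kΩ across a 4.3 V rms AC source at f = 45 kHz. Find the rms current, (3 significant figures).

717 μA

ω = 2πf = 282700 rad/s
X_L = ωL = 31100 Ω
Parallel: admittances add. Y = 1/R + 1/(jωL)
Y = (0.000164 − j3.22e-05) S
|Y| = 0.000167 S → |Z| = 1/|Y| = 6000 Ω, ∠Z = −∠Y = 11.1°
I = V/|Z| = 4.3/6000 = 717 μA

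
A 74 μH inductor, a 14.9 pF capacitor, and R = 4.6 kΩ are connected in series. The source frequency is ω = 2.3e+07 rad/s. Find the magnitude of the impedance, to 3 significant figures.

X_L = ωL = 1700 Ω
X_C = 1/(ωC) = 2920 Ω
Net reactance X = X_L − X_C = -1220 Ω
Z = 4600 − j1220 Ω
|Z| = √(4600² + 1220²) = 4760 Ω

4760 Ω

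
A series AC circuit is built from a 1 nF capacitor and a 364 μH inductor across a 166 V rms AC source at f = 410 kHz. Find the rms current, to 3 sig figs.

ω = 2πf = 2.576e+06 rad/s
X_L = ωL = 938 Ω
X_C = 1/(ωC) = 388 Ω
Net reactance X = X_L − X_C = 550 Ω
Z = j550 Ω
|Z| = √(0² + 550²) = 550 Ω
I = V/|Z| = 166/550 = 302 mA

302 mA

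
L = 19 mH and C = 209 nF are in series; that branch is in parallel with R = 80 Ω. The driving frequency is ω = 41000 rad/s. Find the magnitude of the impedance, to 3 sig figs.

X_L = ωL = 779 Ω
X_C = 1/(ωC) = 117 Ω
Branch 1: Z₁ = R = 80.0 Ω
Branch 2 (series LC): Z₂ = j(X_L − X_C) = j662 Ω
Parallel: Z = Z₁Z₂/(Z₁+Z₂), |Z| = 79.4 Ω, ∠Z = 6.89°

79.4 Ω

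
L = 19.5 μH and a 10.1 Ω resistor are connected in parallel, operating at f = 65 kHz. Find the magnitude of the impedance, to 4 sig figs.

ω = 2πf = 408400 rad/s
X_L = ωL = 7.964 Ω
Parallel: admittances add. Y = 1/R + 1/(jωL)
Y = (0.09901 − j0.1256) S
|Y| = 0.1599 S → |Z| = 1/|Y| = 6.254 Ω, ∠Z = −∠Y = 51.74°

6.254 Ω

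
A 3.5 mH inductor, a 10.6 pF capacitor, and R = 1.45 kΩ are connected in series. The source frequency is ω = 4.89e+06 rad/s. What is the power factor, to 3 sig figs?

0.554

X_L = ωL = 17100 Ω
X_C = 1/(ωC) = 19300 Ω
Net reactance X = X_L − X_C = -2180 Ω
Z = 1450 − j2180 Ω
|Z| = √(1450² + 2180²) = 2620 Ω
∠Z = arctan(-2180/1450) = -56.3°
cos φ = cos(-56.3°) = 0.554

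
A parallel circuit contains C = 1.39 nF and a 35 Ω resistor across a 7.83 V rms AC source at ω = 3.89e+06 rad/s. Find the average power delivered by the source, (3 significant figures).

X_C = 1/(ωC) = 185 Ω
Parallel: admittances add. Y = 1/R + jωC
Y = (0.0286 + j0.00541) S
|Y| = 0.0291 S → |Z| = 1/|Y| = 34.4 Ω, ∠Z = −∠Y = -10.7°
I = V/|Z| = 228 mA
P = VI cos φ = 7.83 × 0.228 × cos(-10.7°) = 1.75 W

1.75 W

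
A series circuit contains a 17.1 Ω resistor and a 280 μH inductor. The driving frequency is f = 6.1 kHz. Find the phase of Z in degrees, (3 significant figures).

ω = 2πf = 38330 rad/s
X_L = ωL = 10.7 Ω
Z = 17.1 + j10.7 Ω
|Z| = √(17.1² + 10.7²) = 20.2 Ω
∠Z = arctan(10.7/17.1) = 32.1°

32.1°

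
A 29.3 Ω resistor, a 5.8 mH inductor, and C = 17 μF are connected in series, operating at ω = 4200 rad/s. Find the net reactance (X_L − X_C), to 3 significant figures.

10.4 Ω

X_L = ωL = 24.4 Ω
X_C = 1/(ωC) = 14.0 Ω
X = 24.4 − 14.0 = 10.4 Ω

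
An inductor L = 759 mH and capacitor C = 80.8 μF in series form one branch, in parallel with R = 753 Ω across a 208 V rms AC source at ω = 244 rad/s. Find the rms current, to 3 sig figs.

1.57 A

X_L = ωL = 185 Ω
X_C = 1/(ωC) = 50.7 Ω
Branch 1: Z₁ = R = 753 Ω
Branch 2 (series LC): Z₂ = j(X_L − X_C) = j134 Ω
Parallel: Z = Z₁Z₂/(Z₁+Z₂), |Z| = 132 Ω, ∠Z = 79.9°
I = V/|Z| = 208/132 = 1.57 A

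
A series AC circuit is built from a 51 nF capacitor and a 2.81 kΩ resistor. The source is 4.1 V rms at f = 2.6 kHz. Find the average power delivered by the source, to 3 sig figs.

ω = 2πf = 16340 rad/s
X_C = 1/(ωC) = 1200 Ω
Z = 2810 − j1200 Ω
|Z| = √(2810² + 1200²) = 3060 Ω
∠Z = arctan(-1200/2810) = -23.1°
I = V/|Z| = 1.34 mA
P = VI cos φ = 4.1 × 0.00134 × cos(-23.1°) = 5.06 mW

5.06 mW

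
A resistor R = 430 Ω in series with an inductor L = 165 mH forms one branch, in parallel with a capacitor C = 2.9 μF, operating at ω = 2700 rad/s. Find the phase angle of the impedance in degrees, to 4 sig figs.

X_L = ωL = 445.5 Ω
X_C = 1/(ωC) = 127.7 Ω
Branch 1 (R+jX_L): Z₁ = 430.0 + j445.5 Ω, |Z₁| = 619.2 Ω
Branch 2 (−jX_C): Z₂ = −j127.7 Ω
Parallel: Z = Z₁Z₂/(Z₁+Z₂), |Z| = 147.9 Ω, ∠Z = -80.45°

-80.45°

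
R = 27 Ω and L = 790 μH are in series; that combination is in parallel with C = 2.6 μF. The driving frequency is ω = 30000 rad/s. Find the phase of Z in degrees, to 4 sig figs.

-70.67°

X_L = ωL = 23.70 Ω
X_C = 1/(ωC) = 12.82 Ω
Branch 1 (R+jX_L): Z₁ = 27.00 + j23.70 Ω, |Z₁| = 35.93 Ω
Branch 2 (−jX_C): Z₂ = −j12.82 Ω
Parallel: Z = Z₁Z₂/(Z₁+Z₂), |Z| = 15.82 Ω, ∠Z = -70.67°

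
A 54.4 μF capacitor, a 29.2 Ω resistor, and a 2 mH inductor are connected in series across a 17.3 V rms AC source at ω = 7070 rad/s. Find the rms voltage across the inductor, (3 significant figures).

X_L = ωL = 14.1 Ω
X_C = 1/(ωC) = 2.60 Ω
Net reactance X = X_L − X_C = 11.5 Ω
Z = 29.2 + j11.5 Ω
|Z| = √(29.2² + 11.5²) = 31.4 Ω
I = V/|Z| = 551 mA
V_L = I·|Z_L| = 0.551 × 14.1 = 7.79 V

7.79 V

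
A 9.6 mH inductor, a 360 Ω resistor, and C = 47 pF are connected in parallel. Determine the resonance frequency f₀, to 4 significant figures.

ω₀ = 1/√(LC) = 1/√(0.0096 × 4.7e-11) = 1.489e+06 rad/s
f₀ = ω₀/(2π) = 236.9 kHz

236.9 kHz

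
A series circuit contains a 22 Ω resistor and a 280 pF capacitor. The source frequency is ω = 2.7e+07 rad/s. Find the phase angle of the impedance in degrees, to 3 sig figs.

-80.6°

X_C = 1/(ωC) = 132 Ω
Z = 22.0 − j132 Ω
|Z| = √(22.0² + 132²) = 134 Ω
∠Z = arctan(-132/22.0) = -80.6°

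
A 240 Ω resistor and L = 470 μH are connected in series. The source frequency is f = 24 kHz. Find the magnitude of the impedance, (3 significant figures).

ω = 2πf = 150800 rad/s
X_L = ωL = 70.9 Ω
Z = 240 + j70.9 Ω
|Z| = √(240² + 70.9²) = 250 Ω

250 Ω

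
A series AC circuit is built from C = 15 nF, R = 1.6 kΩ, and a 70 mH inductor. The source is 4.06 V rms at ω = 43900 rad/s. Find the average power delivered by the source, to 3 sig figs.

5.30 mW

X_L = ωL = 3070 Ω
X_C = 1/(ωC) = 1520 Ω
Net reactance X = X_L − X_C = 1550 Ω
Z = 1600 + j1550 Ω
|Z| = √(1600² + 1550²) = 2230 Ω
∠Z = arctan(1550/1600) = 44.2°
I = V/|Z| = 1.82 mA
P = VI cos φ = 4.06 × 0.00182 × cos(44.2°) = 5.30 mW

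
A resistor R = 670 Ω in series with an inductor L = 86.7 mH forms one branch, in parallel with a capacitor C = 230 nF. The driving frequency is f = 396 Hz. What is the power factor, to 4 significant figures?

ω = 2πf = 2488 rad/s
X_L = ωL = 215.7 Ω
X_C = 1/(ωC) = 1747 Ω
Branch 1 (R+jX_L): Z₁ = 670.0 + j215.7 Ω, |Z₁| = 703.9 Ω
Branch 2 (−jX_C): Z₂ = −j1747 Ω
Parallel: Z = Z₁Z₂/(Z₁+Z₂), |Z| = 735.7 Ω, ∠Z = -5.779°
cos φ = cos(-5.779°) = 0.9949

0.9949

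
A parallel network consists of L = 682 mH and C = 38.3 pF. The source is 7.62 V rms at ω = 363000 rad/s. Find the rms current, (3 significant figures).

75.2 μA

X_L = ωL = 248000 Ω
X_C = 1/(ωC) = 71900 Ω
Parallel: admittances add. Y = 1/(jωL) + jωC
Y = (0 + j9.86e-06) S
|Y| = 9.86e-06 S → |Z| = 1/|Y| = 101000 Ω, ∠Z = −∠Y = -90.0°
I = V/|Z| = 7.62/101000 = 75.2 μA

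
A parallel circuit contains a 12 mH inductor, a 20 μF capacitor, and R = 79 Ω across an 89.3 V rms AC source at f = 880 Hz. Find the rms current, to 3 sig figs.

ω = 2πf = 5529 rad/s
X_L = ωL = 66.4 Ω
X_C = 1/(ωC) = 9.04 Ω
Parallel: admittances add. Y = 1/R + 1/(jωL) + jωC
Y = (0.0127 + j0.0955) S
|Y| = 0.0963 S → |Z| = 1/|Y| = 10.4 Ω, ∠Z = −∠Y = -82.5°
I = V/|Z| = 89.3/10.4 = 8.60 A

8.60 A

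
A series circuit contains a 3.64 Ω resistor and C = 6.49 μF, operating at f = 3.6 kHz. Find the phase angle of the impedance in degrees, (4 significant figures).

-61.88°

ω = 2πf = 22620 rad/s
X_C = 1/(ωC) = 6.812 Ω
Z = 3.640 − j6.812 Ω
|Z| = √(3.640² + 6.812²) = 7.724 Ω
∠Z = arctan(-6.812/3.640) = -61.88°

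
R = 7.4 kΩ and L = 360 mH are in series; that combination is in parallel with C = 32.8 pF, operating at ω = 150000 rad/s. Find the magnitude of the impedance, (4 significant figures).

74130 Ω

X_L = ωL = 54000 Ω
X_C = 1/(ωC) = 203300 Ω
Branch 1 (R+jX_L): Z₁ = 7400 + j54000 Ω, |Z₁| = 54500 Ω
Branch 2 (−jX_C): Z₂ = −j203300 Ω
Parallel: Z = Z₁Z₂/(Z₁+Z₂), |Z| = 74130 Ω, ∠Z = 79.36°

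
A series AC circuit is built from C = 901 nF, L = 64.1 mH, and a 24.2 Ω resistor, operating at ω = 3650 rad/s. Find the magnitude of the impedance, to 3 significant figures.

X_L = ωL = 234 Ω
X_C = 1/(ωC) = 304 Ω
Net reactance X = X_L − X_C = -70.1 Ω
Z = 24.2 − j70.1 Ω
|Z| = √(24.2² + 70.1²) = 74.2 Ω

74.2 Ω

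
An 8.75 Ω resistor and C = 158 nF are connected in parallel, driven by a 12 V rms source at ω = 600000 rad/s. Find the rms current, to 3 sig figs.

X_C = 1/(ωC) = 10.5 Ω
Parallel: admittances add. Y = 1/R + jωC
Y = (0.114 + j0.0948) S
|Y| = 0.148 S → |Z| = 1/|Y| = 6.73 Ω, ∠Z = −∠Y = -39.7°
I = V/|Z| = 12/6.73 = 1.78 A

1.78 A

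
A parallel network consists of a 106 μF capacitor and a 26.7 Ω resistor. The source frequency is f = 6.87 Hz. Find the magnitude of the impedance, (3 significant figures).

ω = 2πf = 43.17 rad/s
X_C = 1/(ωC) = 219 Ω
Parallel: admittances add. Y = 1/R + jωC
Y = (0.0375 + j0.00458) S
|Y| = 0.0377 S → |Z| = 1/|Y| = 26.5 Ω, ∠Z = −∠Y = -6.97°

26.5 Ω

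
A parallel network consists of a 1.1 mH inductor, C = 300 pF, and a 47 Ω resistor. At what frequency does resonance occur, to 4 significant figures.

277.1 kHz

ω₀ = 1/√(LC) = 1/√(0.0011 × 3e-10) = 1.741e+06 rad/s
f₀ = ω₀/(2π) = 277.1 kHz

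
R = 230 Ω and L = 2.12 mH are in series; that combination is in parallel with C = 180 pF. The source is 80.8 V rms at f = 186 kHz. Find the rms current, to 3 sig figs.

ω = 2πf = 1.169e+06 rad/s
X_L = ωL = 2480 Ω
X_C = 1/(ωC) = 4750 Ω
Branch 1 (R+jX_L): Z₁ = 230 + j2480 Ω, |Z₁| = 2490 Ω
Branch 2 (−jX_C): Z₂ = −j4750 Ω
Parallel: Z = Z₁Z₂/(Z₁+Z₂), |Z| = 5170 Ω, ∠Z = 78.9°
I = V/|Z| = 80.8/5170 = 15.6 mA

15.6 mA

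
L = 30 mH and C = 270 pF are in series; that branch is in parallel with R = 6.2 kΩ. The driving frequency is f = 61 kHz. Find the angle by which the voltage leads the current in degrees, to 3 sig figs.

ω = 2πf = 383300 rad/s
X_L = ωL = 11500 Ω
X_C = 1/(ωC) = 9660 Ω
Branch 1: Z₁ = R = 6200 Ω
Branch 2 (series LC): Z₂ = j(X_L − X_C) = j1830 Ω
Parallel: Z = Z₁Z₂/(Z₁+Z₂), |Z| = 1760 Ω, ∠Z = 73.5°

73.5°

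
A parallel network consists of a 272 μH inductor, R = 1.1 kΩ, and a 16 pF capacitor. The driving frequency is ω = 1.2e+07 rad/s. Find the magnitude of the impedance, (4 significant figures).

X_L = ωL = 3264 Ω
X_C = 1/(ωC) = 5208 Ω
Parallel: admittances add. Y = 1/R + 1/(jωL) + jωC
Y = (0.0009091 − j0.0001144) S
|Y| = 0.0009163 S → |Z| = 1/|Y| = 1091 Ω, ∠Z = −∠Y = 7.171°

1091 Ω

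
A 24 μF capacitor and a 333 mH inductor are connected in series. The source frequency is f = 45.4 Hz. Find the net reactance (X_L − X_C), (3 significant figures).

ω = 2πf = 285.3 rad/s
X_L = ωL = 95.0 Ω
X_C = 1/(ωC) = 146 Ω
X = 95.0 − 146 = -51.1 Ω

-51.1 Ω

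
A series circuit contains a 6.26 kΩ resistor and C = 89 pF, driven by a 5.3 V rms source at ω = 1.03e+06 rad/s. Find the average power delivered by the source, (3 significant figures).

1.11 mW

X_C = 1/(ωC) = 10900 Ω
Z = 6260 − j10900 Ω
|Z| = √(6260² + 10900²) = 12600 Ω
∠Z = arctan(-10900/6260) = -60.2°
I = V/|Z| = 421 μA
P = VI cos φ = 5.3 × 0.000421 × cos(-60.2°) = 1.11 mW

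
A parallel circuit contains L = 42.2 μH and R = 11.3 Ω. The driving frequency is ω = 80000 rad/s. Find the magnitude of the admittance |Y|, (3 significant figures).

309 mS

X_L = ωL = 3.38 Ω
Parallel: admittances add. Y = 1/R + 1/(jωL)
Y = (0.0885 − j0.296) S
|Y| = 0.309 S → |Z| = 1/|Y| = 3.23 Ω, ∠Z = −∠Y = 73.4°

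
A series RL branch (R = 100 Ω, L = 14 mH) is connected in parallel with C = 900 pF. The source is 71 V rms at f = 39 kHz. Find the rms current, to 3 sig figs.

ω = 2πf = 245000 rad/s
X_L = ωL = 3430 Ω
X_C = 1/(ωC) = 4530 Ω
Branch 1 (R+jX_L): Z₁ = 100 + j3430 Ω, |Z₁| = 3430 Ω
Branch 2 (−jX_C): Z₂ = −j4530 Ω
Parallel: Z = Z₁Z₂/(Z₁+Z₂), |Z| = 14000 Ω, ∠Z = 83.2°
I = V/|Z| = 71/14000 = 5.06 mA

5.06 mA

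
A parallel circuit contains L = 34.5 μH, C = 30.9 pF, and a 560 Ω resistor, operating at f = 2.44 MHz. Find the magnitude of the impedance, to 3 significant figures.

439 Ω

ω = 2πf = 1.533e+07 rad/s
X_L = ωL = 529 Ω
X_C = 1/(ωC) = 2110 Ω
Parallel: admittances add. Y = 1/R + 1/(jωL) + jωC
Y = (0.00179 − j0.00142) S
|Y| = 0.00228 S → |Z| = 1/|Y| = 439 Ω, ∠Z = −∠Y = 38.4°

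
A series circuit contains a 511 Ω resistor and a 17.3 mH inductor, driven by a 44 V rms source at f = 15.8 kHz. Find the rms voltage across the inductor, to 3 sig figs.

ω = 2πf = 99270 rad/s
X_L = ωL = 1720 Ω
Z = 511 + j1720 Ω
|Z| = √(511² + 1720²) = 1790 Ω
I = V/|Z| = 24.6 mA
V_L = I·|Z_L| = 0.0246 × 1720 = 42.2 V

42.2 V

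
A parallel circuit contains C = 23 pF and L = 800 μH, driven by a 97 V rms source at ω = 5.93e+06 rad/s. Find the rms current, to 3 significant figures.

X_L = ωL = 4740 Ω
X_C = 1/(ωC) = 7330 Ω
Parallel: admittances add. Y = 1/(jωL) + jωC
Y = (0 − j7.44e-05) S
|Y| = 7.44e-05 S → |Z| = 1/|Y| = 13400 Ω, ∠Z = −∠Y = 90.0°
I = V/|Z| = 97/13400 = 7.22 mA

7.22 mA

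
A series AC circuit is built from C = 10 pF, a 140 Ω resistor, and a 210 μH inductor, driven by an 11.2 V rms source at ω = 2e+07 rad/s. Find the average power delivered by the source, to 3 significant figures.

X_L = ωL = 4200 Ω
X_C = 1/(ωC) = 5000 Ω
Net reactance X = X_L − X_C = -800 Ω
Z = 140 − j800 Ω
|Z| = √(140² + 800²) = 812 Ω
∠Z = arctan(-800/140) = -80.1°
I = V/|Z| = 13.8 mA
P = VI cos φ = 11.2 × 0.0138 × cos(-80.1°) = 26.6 mW

26.6 mW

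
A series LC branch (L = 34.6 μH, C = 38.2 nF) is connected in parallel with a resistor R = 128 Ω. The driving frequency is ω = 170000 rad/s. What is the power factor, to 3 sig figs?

0.757

X_L = ωL = 5.88 Ω
X_C = 1/(ωC) = 154 Ω
Branch 1: Z₁ = R = 128 Ω
Branch 2 (series LC): Z₂ = j(X_L − X_C) = −j148 Ω
Parallel: Z = Z₁Z₂/(Z₁+Z₂), |Z| = 96.8 Ω, ∠Z = -40.8°
cos φ = cos(-40.8°) = 0.757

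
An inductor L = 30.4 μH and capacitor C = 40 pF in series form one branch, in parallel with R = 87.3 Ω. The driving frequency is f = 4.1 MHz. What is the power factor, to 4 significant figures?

0.9064

ω = 2πf = 2.576e+07 rad/s
X_L = ωL = 783.1 Ω
X_C = 1/(ωC) = 970.5 Ω
Branch 1: Z₁ = R = 87.30 Ω
Branch 2 (series LC): Z₂ = j(X_L − X_C) = −j187.3 Ω
Parallel: Z = Z₁Z₂/(Z₁+Z₂), |Z| = 79.13 Ω, ∠Z = -24.99°
cos φ = cos(-24.99°) = 0.9064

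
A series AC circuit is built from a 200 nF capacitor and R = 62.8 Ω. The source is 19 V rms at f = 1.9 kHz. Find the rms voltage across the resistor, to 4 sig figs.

ω = 2πf = 11940 rad/s
X_C = 1/(ωC) = 418.8 Ω
Z = 62.80 − j418.8 Ω
|Z| = √(62.80² + 418.8²) = 423.5 Ω
I = V/|Z| = 44.86 mA
V_R = I·|Z_R| = 0.04486 × 62.80 = 2.817 V

2.817 V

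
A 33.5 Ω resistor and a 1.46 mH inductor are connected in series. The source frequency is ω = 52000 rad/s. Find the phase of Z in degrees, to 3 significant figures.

X_L = ωL = 75.9 Ω
Z = 33.5 + j75.9 Ω
|Z| = √(33.5² + 75.9²) = 83.0 Ω
∠Z = arctan(75.9/33.5) = 66.2°

66.2°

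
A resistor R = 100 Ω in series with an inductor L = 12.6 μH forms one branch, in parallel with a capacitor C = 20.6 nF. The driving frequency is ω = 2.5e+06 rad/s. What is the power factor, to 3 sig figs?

X_L = ωL = 31.5 Ω
X_C = 1/(ωC) = 19.4 Ω
Branch 1 (R+jX_L): Z₁ = 100 + j31.5 Ω, |Z₁| = 105 Ω
Branch 2 (−jX_C): Z₂ = −j19.4 Ω
Parallel: Z = Z₁Z₂/(Z₁+Z₂), |Z| = 20.2 Ω, ∠Z = -79.4°
cos φ = cos(-79.4°) = 0.184

0.184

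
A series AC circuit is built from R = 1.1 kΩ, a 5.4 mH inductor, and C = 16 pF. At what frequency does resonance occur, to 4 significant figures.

541.5 kHz

ω₀ = 1/√(LC) = 1/√(0.0054 × 1.6e-11) = 3.402e+06 rad/s
f₀ = ω₀/(2π) = 541.5 kHz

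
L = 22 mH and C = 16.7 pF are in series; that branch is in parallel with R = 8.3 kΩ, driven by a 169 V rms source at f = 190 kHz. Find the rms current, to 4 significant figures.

21.55 mA

ω = 2πf = 1.194e+06 rad/s
X_L = ωL = 26260 Ω
X_C = 1/(ωC) = 50160 Ω
Branch 1: Z₁ = R = 8300 Ω
Branch 2 (series LC): Z₂ = j(X_L − X_C) = −j23900 Ω
Parallel: Z = Z₁Z₂/(Z₁+Z₂), |Z| = 7840 Ω, ∠Z = -19.15°
I = V/|Z| = 169/7840 = 21.55 mA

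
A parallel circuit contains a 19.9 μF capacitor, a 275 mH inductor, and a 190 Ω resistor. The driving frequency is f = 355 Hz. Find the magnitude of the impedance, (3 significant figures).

23.2 Ω

ω = 2πf = 2231 rad/s
X_L = ωL = 613 Ω
X_C = 1/(ωC) = 22.5 Ω
Parallel: admittances add. Y = 1/R + 1/(jωL) + jωC
Y = (0.00526 + j0.0428) S
|Y| = 0.0431 S → |Z| = 1/|Y| = 23.2 Ω, ∠Z = −∠Y = -83.0°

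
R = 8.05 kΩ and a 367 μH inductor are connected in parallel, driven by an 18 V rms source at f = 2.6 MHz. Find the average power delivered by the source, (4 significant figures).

ω = 2πf = 1.634e+07 rad/s
X_L = ωL = 5995 Ω
Parallel: admittances add. Y = 1/R + 1/(jωL)
Y = (0.0001242 − j0.0001668) S
|Y| = 0.0002080 S → |Z| = 1/|Y| = 4808 Ω, ∠Z = −∠Y = 53.32°
I = V/|Z| = 3.743 mA
P = VI cos φ = 18 × 0.003743 × cos(53.32°) = 40.25 mW

40.25 mW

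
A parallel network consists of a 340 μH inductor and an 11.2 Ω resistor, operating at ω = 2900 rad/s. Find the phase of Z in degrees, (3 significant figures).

X_L = ωL = 0.986 Ω
Parallel: admittances add. Y = 1/R + 1/(jωL)
Y = (0.0893 − j1.01) S
|Y| = 1.02 S → |Z| = 1/|Y| = 0.982 Ω, ∠Z = −∠Y = 85.0°

85.0°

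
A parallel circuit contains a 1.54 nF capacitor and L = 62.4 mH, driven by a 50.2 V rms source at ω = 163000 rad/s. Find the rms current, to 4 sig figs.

7.666 mA

X_L = ωL = 10170 Ω
X_C = 1/(ωC) = 3984 Ω
Parallel: admittances add. Y = 1/(jωL) + jωC
Y = (0 + j0.0001527) S
|Y| = 0.0001527 S → |Z| = 1/|Y| = 6549 Ω, ∠Z = −∠Y = -90.00°
I = V/|Z| = 50.2/6549 = 7.666 mA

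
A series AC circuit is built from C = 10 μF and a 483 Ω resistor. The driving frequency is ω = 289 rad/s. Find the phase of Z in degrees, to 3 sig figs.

X_C = 1/(ωC) = 346 Ω
Z = 483 − j346 Ω
|Z| = √(483² + 346²) = 594 Ω
∠Z = arctan(-346/483) = -35.6°

-35.6°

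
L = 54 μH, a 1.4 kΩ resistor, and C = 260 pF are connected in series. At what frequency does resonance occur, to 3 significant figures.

1.34 MHz

ω₀ = 1/√(LC) = 1/√(5.4e-05 × 2.6e-10) = 8.439e+06 rad/s
f₀ = ω₀/(2π) = 1.34 MHz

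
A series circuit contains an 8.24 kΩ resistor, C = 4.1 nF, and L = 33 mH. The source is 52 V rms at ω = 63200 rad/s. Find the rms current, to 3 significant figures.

6.17 mA

X_L = ωL = 2090 Ω
X_C = 1/(ωC) = 3860 Ω
Net reactance X = X_L − X_C = -1770 Ω
Z = 8240 − j1770 Ω
|Z| = √(8240² + 1770²) = 8430 Ω
I = V/|Z| = 52/8430 = 6.17 mA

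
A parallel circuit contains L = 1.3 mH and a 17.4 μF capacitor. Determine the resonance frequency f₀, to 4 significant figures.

1.058 kHz

ω₀ = 1/√(LC) = 1/√(0.0013 × 1.74e-05) = 6649 rad/s
f₀ = ω₀/(2π) = 1.058 kHz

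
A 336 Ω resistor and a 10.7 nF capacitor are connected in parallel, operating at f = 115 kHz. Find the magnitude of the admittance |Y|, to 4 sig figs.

ω = 2πf = 722600 rad/s
X_C = 1/(ωC) = 129.3 Ω
Parallel: admittances add. Y = 1/R + jωC
Y = (0.002976 + j0.007731) S
|Y| = 0.008285 S → |Z| = 1/|Y| = 120.7 Ω, ∠Z = −∠Y = -68.95°

8.285 mS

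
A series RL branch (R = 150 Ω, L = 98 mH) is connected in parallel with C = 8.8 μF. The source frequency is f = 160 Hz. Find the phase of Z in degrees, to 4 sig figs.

-51.18°

ω = 2πf = 1005 rad/s
X_L = ωL = 98.52 Ω
X_C = 1/(ωC) = 113.0 Ω
Branch 1 (R+jX_L): Z₁ = 150.0 + j98.52 Ω, |Z₁| = 179.5 Ω
Branch 2 (−jX_C): Z₂ = −j113.0 Ω
Parallel: Z = Z₁Z₂/(Z₁+Z₂), |Z| = 134.6 Ω, ∠Z = -51.18°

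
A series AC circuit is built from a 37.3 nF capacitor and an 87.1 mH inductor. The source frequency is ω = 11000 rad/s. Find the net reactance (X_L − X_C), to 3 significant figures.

X_L = ωL = 958 Ω
X_C = 1/(ωC) = 2440 Ω
X = 958 − 2440 = -1480 Ω

-1480 Ω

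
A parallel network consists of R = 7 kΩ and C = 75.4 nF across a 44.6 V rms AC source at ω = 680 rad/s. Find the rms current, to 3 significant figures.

X_C = 1/(ωC) = 19500 Ω
Parallel: admittances add. Y = 1/R + jωC
Y = (0.000143 + j5.13e-05) S
|Y| = 0.000152 S → |Z| = 1/|Y| = 6590 Ω, ∠Z = −∠Y = -19.7°
I = V/|Z| = 44.6/6590 = 6.77 mA

6.77 mA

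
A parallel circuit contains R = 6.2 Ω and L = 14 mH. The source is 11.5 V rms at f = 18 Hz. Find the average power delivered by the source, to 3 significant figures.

21.3 W

ω = 2πf = 113.1 rad/s
X_L = ωL = 1.58 Ω
Parallel: admittances add. Y = 1/R + 1/(jωL)
Y = (0.161 − j0.632) S
|Y| = 0.652 S → |Z| = 1/|Y| = 1.53 Ω, ∠Z = −∠Y = 75.7°
I = V/|Z| = 7.50 A
P = VI cos φ = 11.5 × 7.50 × cos(75.7°) = 21.3 W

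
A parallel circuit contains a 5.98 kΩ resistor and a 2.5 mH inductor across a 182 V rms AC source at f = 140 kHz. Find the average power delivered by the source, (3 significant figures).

ω = 2πf = 879600 rad/s
X_L = ωL = 2200 Ω
Parallel: admittances add. Y = 1/R + 1/(jωL)
Y = (0.000167 − j0.000455) S
|Y| = 0.000485 S → |Z| = 1/|Y| = 2060 Ω, ∠Z = −∠Y = 69.8°
I = V/|Z| = 88.2 mA
P = VI cos φ = 182 × 0.0882 × cos(69.8°) = 5.54 W

5.54 W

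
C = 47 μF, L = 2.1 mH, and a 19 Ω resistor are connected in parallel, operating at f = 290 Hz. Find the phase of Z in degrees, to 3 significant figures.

ω = 2πf = 1822 rad/s
X_L = ωL = 3.83 Ω
X_C = 1/(ωC) = 11.7 Ω
Parallel: admittances add. Y = 1/R + 1/(jωL) + jωC
Y = (0.0526 − j0.176) S
|Y| = 0.183 S → |Z| = 1/|Y| = 5.45 Ω, ∠Z = −∠Y = 73.3°

73.3°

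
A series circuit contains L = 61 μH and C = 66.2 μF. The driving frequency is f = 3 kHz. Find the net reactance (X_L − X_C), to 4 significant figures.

ω = 2πf = 18850 rad/s
X_L = ωL = 1.150 Ω
X_C = 1/(ωC) = 0.8014 Ω
X = 1.150 − 0.8014 = 0.3484 Ω

0.3484 Ω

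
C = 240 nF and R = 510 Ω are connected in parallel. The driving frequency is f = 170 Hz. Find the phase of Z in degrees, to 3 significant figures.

-7.45°

ω = 2πf = 1068 rad/s
X_C = 1/(ωC) = 3900 Ω
Parallel: admittances add. Y = 1/R + jωC
Y = (0.00196 + j0.000256) S
|Y| = 0.00198 S → |Z| = 1/|Y| = 506 Ω, ∠Z = −∠Y = -7.45°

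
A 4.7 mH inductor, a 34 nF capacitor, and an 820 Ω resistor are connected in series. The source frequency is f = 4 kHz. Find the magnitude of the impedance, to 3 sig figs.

1330 Ω

ω = 2πf = 25130 rad/s
X_L = ωL = 118 Ω
X_C = 1/(ωC) = 1170 Ω
Net reactance X = X_L − X_C = -1050 Ω
Z = 820 − j1050 Ω
|Z| = √(820² + 1050²) = 1330 Ω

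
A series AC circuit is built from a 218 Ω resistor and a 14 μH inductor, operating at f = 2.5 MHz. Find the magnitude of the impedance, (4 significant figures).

309.7 Ω

ω = 2πf = 1.571e+07 rad/s
X_L = ωL = 219.9 Ω
Z = 218.0 + j219.9 Ω
|Z| = √(218.0² + 219.9²) = 309.7 Ω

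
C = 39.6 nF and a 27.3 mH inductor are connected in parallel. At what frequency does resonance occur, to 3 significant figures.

4.84 kHz

ω₀ = 1/√(LC) = 1/√(0.0273 × 3.96e-08) = 30410 rad/s
f₀ = ω₀/(2π) = 4.84 kHz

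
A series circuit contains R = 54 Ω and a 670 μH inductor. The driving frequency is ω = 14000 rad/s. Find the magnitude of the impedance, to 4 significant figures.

54.81 Ω

X_L = ωL = 9.380 Ω
Z = 54.00 + j9.380 Ω
|Z| = √(54.00² + 9.380²) = 54.81 Ω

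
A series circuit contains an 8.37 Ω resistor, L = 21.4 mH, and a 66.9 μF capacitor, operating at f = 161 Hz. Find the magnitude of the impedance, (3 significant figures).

ω = 2πf = 1012 rad/s
X_L = ωL = 21.6 Ω
X_C = 1/(ωC) = 14.8 Ω
Net reactance X = X_L − X_C = 6.87 Ω
Z = 8.37 + j6.87 Ω
|Z| = √(8.37² + 6.87²) = 10.8 Ω

10.8 Ω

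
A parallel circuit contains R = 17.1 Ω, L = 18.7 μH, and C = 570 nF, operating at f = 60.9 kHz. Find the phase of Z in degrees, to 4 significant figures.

ω = 2πf = 382600 rad/s
X_L = ωL = 7.155 Ω
X_C = 1/(ωC) = 4.585 Ω
Parallel: admittances add. Y = 1/R + 1/(jωL) + jωC
Y = (0.05848 + j0.07836) S
|Y| = 0.09777 S → |Z| = 1/|Y| = 10.23 Ω, ∠Z = −∠Y = -53.26°

-53.26°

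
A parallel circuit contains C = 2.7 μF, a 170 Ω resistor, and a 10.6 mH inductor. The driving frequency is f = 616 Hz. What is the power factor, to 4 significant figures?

0.3892

ω = 2πf = 3870 rad/s
X_L = ωL = 41.03 Ω
X_C = 1/(ωC) = 95.69 Ω
Parallel: admittances add. Y = 1/R + 1/(jωL) + jωC
Y = (0.005882 − j0.01392) S
|Y| = 0.01512 S → |Z| = 1/|Y| = 66.16 Ω, ∠Z = −∠Y = 67.10°
cos φ = cos(67.10°) = 0.3892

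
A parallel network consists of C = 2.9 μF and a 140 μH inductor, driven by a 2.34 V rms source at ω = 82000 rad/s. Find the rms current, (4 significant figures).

352.6 mA

X_L = ωL = 11.48 Ω
X_C = 1/(ωC) = 4.205 Ω
Parallel: admittances add. Y = 1/(jωL) + jωC
Y = (0 + j0.1507) S
|Y| = 0.1507 S → |Z| = 1/|Y| = 6.636 Ω, ∠Z = −∠Y = -90.00°
I = V/|Z| = 2.34/6.636 = 352.6 mA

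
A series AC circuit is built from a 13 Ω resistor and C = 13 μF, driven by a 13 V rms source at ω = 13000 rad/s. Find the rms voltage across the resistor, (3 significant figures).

X_C = 1/(ωC) = 5.92 Ω
Z = 13.0 − j5.92 Ω
|Z| = √(13.0² + 5.92²) = 14.3 Ω
I = V/|Z| = 910 mA
V_R = I·|Z_R| = 0.910 × 13.0 = 11.8 V

11.8 V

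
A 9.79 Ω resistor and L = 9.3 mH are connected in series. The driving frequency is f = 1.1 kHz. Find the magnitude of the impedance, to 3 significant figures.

65.0 Ω

ω = 2πf = 6912 rad/s
X_L = ωL = 64.3 Ω
Z = 9.79 + j64.3 Ω
|Z| = √(9.79² + 64.3²) = 65.0 Ω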